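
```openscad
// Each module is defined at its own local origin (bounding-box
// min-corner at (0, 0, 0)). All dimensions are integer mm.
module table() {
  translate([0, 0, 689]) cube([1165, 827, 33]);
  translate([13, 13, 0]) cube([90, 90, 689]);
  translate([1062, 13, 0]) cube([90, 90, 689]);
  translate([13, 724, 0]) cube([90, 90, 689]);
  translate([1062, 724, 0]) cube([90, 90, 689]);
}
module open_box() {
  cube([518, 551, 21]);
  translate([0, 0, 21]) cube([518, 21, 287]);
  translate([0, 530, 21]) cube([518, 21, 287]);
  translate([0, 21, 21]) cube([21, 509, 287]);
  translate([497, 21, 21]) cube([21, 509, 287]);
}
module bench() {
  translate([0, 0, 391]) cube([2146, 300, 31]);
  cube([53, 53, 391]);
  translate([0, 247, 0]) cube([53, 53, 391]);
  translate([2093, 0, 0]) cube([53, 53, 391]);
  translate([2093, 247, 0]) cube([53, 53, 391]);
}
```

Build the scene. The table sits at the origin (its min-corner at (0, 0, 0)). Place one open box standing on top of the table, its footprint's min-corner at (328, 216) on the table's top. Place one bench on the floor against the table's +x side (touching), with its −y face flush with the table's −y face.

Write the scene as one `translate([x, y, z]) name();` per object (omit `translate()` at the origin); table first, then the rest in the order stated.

table();
translate([328, 216, 722]) open_box();
translate([1165, 0, 0]) bench();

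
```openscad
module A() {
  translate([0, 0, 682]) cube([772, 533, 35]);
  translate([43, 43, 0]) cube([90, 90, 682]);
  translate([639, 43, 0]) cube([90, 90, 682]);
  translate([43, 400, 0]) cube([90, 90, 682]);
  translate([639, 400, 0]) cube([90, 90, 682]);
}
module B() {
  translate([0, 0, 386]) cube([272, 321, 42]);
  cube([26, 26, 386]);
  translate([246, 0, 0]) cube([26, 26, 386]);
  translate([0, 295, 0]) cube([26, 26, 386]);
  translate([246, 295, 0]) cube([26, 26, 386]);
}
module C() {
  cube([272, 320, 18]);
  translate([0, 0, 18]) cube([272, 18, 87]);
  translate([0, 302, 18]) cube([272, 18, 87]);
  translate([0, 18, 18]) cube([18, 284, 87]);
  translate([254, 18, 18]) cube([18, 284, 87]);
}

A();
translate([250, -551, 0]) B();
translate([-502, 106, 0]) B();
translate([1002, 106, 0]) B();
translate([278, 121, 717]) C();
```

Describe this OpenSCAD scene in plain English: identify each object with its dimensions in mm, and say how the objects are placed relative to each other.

A is a rectangular dining table. The top is 772×533×35 mm with its upper surface at z = 717 mm. It stands on four 90×90 mm square legs, each inset 43 mm from the nearest pair of top edges, running from the floor to the underside of the top.

B is a four-legged stool. The seat is 272×321 mm, 42 mm thick, top at z = 428 mm. It stands on four square legs, each 26×26 mm in cross-section, from z = 0 to the seat underside, each flush with a corner of the seat.

C is an open-topped rectangular box: outside dimensions 272×320×105 mm, with a uniform wall and base thickness of 18 mm. The base is a full 272×320 slab on the floor; four walls sit on top of the base. The front and back walls (the −y and +y sides) span the full width; the two side walls fit between them.

Three stools sit around the table at the −y, −x, +x sides. The open box is on top of the table.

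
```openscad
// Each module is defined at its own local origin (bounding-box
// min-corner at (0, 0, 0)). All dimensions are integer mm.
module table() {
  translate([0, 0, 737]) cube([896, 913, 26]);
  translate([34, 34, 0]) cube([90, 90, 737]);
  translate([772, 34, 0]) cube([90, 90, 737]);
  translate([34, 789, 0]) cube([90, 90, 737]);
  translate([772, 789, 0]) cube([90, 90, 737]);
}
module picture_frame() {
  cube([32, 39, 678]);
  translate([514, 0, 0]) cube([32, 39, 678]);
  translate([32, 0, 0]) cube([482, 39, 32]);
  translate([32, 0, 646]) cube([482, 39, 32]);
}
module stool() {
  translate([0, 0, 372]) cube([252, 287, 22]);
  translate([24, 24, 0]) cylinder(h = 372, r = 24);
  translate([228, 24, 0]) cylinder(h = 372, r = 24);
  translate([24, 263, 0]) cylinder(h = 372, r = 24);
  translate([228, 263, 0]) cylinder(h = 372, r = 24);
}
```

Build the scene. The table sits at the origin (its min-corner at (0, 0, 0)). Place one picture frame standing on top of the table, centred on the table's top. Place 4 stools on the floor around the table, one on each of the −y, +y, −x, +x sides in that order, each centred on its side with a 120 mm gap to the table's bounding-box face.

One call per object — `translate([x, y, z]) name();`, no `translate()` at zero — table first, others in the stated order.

table();
translate([175, 437, 763]) picture_frame();
translate([322, -407, 0]) stool();
translate([322, 1033, 0]) stool();
translate([-372, 313, 0]) stool();
translate([1016, 313, 0]) stool();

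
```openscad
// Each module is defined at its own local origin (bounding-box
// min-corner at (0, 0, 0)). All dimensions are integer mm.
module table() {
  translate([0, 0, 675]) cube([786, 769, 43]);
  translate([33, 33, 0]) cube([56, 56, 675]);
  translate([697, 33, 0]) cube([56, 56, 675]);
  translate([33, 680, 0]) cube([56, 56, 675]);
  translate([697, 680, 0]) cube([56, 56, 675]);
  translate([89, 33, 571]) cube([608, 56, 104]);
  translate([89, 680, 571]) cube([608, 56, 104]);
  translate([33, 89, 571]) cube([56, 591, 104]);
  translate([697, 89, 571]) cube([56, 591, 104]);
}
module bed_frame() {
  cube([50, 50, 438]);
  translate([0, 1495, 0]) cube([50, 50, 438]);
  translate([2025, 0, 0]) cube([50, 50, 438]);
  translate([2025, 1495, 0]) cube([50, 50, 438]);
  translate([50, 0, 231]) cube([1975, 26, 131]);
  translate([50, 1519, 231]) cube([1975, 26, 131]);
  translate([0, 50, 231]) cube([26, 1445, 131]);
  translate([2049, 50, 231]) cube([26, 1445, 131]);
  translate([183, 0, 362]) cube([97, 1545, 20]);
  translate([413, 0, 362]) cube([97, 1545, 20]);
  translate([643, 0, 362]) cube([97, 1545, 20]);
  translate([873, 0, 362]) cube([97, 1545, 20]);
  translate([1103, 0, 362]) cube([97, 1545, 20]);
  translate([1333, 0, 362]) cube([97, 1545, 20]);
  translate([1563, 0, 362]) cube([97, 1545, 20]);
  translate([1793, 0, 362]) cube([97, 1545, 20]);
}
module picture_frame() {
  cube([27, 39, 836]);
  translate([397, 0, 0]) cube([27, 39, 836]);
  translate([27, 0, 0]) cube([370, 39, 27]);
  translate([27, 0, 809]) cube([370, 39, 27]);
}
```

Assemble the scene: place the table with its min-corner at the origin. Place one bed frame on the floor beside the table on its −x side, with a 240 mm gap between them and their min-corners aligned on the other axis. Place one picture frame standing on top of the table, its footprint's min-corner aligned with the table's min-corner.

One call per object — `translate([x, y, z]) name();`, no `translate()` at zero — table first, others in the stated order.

table();
translate([-2315, 0, 0]) bed_frame();
translate([0, 0, 718]) picture_frame();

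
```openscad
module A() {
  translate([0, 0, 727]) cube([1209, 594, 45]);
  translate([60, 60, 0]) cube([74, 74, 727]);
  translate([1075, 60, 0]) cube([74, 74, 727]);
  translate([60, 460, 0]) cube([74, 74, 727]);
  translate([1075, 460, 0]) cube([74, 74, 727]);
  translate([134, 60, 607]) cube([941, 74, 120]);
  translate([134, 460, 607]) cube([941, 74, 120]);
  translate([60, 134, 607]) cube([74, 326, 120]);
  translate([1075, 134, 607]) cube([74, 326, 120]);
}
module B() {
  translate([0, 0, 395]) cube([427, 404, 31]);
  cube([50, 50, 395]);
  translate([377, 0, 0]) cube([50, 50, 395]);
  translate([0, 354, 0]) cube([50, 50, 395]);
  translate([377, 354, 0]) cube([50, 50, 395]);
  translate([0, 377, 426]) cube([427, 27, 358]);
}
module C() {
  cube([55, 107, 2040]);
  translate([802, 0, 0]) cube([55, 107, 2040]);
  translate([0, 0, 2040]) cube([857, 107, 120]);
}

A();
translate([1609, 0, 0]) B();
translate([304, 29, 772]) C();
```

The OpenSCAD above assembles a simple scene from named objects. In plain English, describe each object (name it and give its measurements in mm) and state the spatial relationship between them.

A is a rectangular dining table. The top is 1209×594×45 mm with its upper surface at z = 772 mm. It stands on four 74×74 mm square legs, each inset 60 mm from the nearest pair of top edges, running from the floor to the underside of the top. Four apron rails, 74 mm thick and 120 mm tall, run between adjacent legs with their top edges flush with the underside of the top and their outer faces flush with the legs' outer faces.

B is a chair: 427×404 mm seat, 31 mm thick, top at z = 426 mm, on four 50 mm square corner legs flush with the seat edges. A 27 mm thick backrest slab spans the full seat width, extending 358 mm above the seat top, its back face flush with the seat's +y edge.

C is a door frame. The clear opening is 747 mm wide and 2040 mm high. Two 55 mm wide jambs, 107 mm deep, stand either side of the opening from the floor to the top of the opening. A 120 mm thick head sits across the top of both jambs, spanning the full outside width of the frame.

The chair is on the floor beside the table on its +x side. The door frame is on top of the table.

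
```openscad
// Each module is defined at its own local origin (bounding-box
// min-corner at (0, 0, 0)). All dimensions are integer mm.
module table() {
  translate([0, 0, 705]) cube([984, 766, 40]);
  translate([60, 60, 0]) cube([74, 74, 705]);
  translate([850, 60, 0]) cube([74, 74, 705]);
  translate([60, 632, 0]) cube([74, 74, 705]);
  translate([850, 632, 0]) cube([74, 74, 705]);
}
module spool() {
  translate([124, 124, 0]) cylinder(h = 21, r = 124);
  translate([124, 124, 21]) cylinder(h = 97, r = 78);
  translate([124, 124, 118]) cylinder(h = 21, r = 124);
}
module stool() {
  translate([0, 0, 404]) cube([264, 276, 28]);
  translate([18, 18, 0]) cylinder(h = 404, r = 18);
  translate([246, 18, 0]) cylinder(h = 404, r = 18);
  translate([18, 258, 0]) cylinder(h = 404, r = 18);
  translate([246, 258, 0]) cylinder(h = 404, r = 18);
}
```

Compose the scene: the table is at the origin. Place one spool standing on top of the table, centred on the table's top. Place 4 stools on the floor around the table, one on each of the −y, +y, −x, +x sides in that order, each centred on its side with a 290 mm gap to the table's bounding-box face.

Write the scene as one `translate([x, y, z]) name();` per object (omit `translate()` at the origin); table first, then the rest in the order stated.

table();
translate([368, 259, 745]) spool();
translate([360, -566, 0]) stool();
translate([360, 1056, 0]) stool();
translate([-554, 245, 0]) stool();
translate([1274, 245, 0]) stool();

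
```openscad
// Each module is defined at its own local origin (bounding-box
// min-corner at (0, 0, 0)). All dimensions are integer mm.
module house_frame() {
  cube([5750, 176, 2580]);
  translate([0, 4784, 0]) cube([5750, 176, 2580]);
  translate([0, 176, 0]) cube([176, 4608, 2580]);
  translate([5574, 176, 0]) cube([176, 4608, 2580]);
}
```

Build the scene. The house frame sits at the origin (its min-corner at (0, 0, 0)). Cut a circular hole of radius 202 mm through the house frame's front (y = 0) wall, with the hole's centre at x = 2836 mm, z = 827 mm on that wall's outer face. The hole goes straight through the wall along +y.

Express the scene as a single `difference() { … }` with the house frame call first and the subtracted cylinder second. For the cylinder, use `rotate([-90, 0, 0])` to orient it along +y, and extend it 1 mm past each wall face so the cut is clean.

difference() {
  house_frame();
  translate([2836, -1, 827]) rotate([-90, 0, 0]) cylinder(h = 178, r = 202);
}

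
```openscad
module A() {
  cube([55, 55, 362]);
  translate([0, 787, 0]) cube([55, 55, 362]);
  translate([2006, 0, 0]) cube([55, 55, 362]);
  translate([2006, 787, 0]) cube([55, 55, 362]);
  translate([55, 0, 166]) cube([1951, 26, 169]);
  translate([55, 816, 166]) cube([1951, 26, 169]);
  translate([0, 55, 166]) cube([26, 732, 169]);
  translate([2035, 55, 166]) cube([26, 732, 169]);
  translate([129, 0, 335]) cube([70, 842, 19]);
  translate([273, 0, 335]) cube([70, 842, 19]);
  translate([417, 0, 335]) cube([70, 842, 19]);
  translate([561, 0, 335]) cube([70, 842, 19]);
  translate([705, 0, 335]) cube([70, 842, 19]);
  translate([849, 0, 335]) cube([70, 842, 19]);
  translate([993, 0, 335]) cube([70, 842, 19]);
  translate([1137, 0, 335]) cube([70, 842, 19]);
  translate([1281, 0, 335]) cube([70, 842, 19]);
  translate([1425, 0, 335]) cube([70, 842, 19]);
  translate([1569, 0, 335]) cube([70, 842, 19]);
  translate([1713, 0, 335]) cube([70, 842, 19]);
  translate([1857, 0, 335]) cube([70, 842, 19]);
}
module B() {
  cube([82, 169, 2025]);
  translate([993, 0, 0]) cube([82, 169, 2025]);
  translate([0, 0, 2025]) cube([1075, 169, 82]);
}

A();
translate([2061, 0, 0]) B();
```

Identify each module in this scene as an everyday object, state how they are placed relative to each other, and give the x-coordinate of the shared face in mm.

A is a bed frame. B is a door frame. The door frame is against the bed frame's +x side, with their −y faces flush. The x-coordinate of the shared face is 2061 mm.

The bed frame's +x face and the door frame's −x face are both at x = 2061 mm.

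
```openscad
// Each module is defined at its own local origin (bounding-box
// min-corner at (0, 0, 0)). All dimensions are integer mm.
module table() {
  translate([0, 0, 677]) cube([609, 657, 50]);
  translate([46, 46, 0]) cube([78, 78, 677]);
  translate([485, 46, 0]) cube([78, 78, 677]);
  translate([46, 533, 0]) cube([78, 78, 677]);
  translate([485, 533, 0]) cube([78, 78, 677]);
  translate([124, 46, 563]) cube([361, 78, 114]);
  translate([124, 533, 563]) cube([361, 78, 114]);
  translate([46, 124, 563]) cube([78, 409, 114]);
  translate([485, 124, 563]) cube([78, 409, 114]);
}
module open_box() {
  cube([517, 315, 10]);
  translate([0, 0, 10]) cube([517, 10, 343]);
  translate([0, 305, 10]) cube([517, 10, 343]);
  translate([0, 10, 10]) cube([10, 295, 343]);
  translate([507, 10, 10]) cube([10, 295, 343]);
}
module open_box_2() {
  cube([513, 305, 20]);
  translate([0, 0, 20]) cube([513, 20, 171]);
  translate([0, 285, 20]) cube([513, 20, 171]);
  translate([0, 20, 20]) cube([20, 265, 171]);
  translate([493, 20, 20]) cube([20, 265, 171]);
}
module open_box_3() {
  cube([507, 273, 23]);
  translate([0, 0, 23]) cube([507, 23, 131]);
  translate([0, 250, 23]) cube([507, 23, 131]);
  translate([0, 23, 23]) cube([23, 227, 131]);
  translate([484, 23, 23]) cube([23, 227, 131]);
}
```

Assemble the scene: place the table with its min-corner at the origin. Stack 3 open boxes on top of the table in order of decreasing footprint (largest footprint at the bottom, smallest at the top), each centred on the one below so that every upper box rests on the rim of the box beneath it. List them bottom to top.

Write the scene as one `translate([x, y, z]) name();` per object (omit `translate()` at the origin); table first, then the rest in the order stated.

table();
translate([46, 171, 727]) open_box();
translate([48, 176, 1080]) open_box_2();
translate([51, 192, 1271]) open_box_3();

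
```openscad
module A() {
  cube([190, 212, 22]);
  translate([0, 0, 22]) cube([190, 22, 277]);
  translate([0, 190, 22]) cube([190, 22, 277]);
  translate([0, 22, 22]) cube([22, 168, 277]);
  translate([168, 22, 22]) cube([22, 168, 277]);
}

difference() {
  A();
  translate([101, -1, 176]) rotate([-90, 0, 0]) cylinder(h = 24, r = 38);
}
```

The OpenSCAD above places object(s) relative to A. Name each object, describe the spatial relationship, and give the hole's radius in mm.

A is an open box. The open box has a circular hole through its front wall. The hole's radius is 38 mm.

The subtracted cylinder has r = 38 mm.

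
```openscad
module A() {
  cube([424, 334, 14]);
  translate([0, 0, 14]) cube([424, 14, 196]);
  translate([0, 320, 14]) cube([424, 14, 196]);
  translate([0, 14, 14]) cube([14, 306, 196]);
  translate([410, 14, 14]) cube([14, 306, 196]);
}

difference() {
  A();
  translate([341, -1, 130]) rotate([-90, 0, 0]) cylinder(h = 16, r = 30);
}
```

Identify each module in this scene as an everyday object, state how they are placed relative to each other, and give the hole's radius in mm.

The subtracted cylinder has r = 30 mm.

A is an open box. The open box has a circular hole through its front wall. The hole's radius is 30 mm.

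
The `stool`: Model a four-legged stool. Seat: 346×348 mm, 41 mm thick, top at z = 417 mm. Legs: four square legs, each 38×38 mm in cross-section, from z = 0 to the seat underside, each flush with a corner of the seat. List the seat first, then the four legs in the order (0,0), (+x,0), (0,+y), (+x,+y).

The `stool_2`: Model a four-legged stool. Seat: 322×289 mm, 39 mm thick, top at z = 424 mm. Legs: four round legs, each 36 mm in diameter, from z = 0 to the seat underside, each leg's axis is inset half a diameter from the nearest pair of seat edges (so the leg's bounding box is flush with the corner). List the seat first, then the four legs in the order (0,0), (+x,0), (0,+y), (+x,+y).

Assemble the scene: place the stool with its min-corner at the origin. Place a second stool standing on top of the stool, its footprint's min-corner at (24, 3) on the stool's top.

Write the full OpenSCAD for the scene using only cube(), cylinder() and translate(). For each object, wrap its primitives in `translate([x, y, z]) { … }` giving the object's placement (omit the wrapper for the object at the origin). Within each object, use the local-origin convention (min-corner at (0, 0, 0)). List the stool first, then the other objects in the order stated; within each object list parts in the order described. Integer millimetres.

translate([0, 0, 376]) cube([346, 348, 41]);
cube([38, 38, 376]);
translate([308, 0, 0]) cube([38, 38, 376]);
translate([0, 310, 0]) cube([38, 38, 376]);
translate([308, 310, 0]) cube([38, 38, 376]);
translate([24, 3, 417]) {
  translate([0, 0, 385]) cube([322, 289, 39]);
  translate([18, 18, 0]) cylinder(h = 385, r = 18);
  translate([304, 18, 0]) cylinder(h = 385, r = 18);
  translate([18, 271, 0]) cylinder(h = 385, r = 18);
  translate([304, 271, 0]) cylinder(h = 385, r = 18);
}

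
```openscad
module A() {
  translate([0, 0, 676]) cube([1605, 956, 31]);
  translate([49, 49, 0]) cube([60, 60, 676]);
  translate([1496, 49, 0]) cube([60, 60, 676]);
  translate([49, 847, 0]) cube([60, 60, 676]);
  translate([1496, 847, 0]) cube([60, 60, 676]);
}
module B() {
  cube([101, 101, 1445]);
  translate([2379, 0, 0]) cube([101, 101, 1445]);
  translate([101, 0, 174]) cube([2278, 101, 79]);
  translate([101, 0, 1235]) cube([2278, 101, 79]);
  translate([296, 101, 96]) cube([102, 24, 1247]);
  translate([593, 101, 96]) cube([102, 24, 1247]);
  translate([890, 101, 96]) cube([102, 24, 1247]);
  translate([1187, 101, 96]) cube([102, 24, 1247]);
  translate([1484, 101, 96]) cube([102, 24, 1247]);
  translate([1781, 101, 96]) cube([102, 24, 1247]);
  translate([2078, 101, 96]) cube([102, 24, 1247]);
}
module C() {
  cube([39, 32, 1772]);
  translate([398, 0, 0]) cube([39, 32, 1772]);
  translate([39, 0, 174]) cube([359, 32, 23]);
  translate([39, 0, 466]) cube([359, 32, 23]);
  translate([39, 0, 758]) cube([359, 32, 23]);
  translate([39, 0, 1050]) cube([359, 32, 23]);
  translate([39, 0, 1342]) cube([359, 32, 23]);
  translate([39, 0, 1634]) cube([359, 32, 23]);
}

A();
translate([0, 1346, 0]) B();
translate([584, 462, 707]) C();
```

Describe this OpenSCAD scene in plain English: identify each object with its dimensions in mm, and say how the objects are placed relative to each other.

A is a table: top 1605 mm (x) × 956 mm (y), 31 mm thick, upper face at z = 707 mm, on four 60×60 mm square legs, each inset 49 mm from the nearest pair of top edges, running from z = 0 to the bottom of the top.

B is a fence section. Two 101×101 mm posts, 1445 mm tall, stand on the floor with a clear span of 2278 mm between their inner faces. Two horizontal rails of 101×79 mm section span the gap between the posts with their undersides at z = 174 mm and z = 1235 mm, flush with the posts' −y face. 7 pickets, each 102 mm wide, 24 mm thick and 1247 mm tall, are fixed to the +y face of the rails with their bottoms at z = 96 mm, evenly spaced across the span with equal gaps (rounded down to the nearest mm) at the −x end and between each pair — any rounding remainder accumulates at the +x end.

C is a wooden ladder with two side rails of 39×32 mm section and 1772 mm height, set 437 mm apart overall. Between them run 6 rectangular rungs (32 mm deep, 23 mm thick), front faces flush with the rails' −y face. The bottom of the first rung is 174 mm above the floor and each subsequent rung is 292 mm higher than the one below.

The fence section is on the floor beside the table on its +y side. The ladder is on top of the table, centred.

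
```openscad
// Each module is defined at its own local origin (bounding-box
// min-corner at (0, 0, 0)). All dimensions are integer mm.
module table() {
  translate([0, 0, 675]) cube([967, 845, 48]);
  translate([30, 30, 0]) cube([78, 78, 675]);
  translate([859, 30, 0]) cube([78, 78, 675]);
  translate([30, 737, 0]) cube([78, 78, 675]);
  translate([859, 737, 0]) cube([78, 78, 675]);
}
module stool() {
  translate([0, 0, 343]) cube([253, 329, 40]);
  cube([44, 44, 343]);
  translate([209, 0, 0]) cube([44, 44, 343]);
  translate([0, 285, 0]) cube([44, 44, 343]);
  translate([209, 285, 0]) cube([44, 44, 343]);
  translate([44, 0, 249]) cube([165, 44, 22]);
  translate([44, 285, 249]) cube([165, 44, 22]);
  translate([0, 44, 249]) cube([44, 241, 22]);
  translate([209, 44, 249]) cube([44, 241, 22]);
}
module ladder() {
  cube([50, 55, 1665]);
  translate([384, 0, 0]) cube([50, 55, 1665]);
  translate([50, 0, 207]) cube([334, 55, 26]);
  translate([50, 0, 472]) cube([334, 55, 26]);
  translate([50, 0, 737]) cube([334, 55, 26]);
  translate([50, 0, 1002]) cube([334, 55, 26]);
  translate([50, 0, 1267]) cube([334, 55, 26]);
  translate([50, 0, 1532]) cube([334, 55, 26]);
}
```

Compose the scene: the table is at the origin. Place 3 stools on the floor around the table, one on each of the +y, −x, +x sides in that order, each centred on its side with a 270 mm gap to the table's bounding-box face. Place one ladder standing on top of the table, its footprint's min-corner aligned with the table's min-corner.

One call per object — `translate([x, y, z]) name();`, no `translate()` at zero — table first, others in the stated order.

table();
translate([357, 1115, 0]) stool();
translate([-523, 258, 0]) stool();
translate([1237, 258, 0]) stool();
translate([0, 0, 723]) ladder();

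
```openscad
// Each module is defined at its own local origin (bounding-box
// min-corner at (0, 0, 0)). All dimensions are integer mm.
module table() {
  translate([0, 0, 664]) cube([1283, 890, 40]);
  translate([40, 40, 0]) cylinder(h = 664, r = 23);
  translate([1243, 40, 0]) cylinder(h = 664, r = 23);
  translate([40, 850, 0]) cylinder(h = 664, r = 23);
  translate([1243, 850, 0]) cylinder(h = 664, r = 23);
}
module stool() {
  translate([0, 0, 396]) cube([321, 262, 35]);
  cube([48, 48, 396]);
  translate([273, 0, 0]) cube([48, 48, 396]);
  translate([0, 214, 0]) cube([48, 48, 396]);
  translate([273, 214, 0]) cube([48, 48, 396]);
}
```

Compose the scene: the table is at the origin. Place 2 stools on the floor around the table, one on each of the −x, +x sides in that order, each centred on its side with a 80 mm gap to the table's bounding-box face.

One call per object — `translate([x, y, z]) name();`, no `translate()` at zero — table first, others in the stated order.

table();
translate([-401, 314, 0]) stool();
translate([1363, 314, 0]) stool();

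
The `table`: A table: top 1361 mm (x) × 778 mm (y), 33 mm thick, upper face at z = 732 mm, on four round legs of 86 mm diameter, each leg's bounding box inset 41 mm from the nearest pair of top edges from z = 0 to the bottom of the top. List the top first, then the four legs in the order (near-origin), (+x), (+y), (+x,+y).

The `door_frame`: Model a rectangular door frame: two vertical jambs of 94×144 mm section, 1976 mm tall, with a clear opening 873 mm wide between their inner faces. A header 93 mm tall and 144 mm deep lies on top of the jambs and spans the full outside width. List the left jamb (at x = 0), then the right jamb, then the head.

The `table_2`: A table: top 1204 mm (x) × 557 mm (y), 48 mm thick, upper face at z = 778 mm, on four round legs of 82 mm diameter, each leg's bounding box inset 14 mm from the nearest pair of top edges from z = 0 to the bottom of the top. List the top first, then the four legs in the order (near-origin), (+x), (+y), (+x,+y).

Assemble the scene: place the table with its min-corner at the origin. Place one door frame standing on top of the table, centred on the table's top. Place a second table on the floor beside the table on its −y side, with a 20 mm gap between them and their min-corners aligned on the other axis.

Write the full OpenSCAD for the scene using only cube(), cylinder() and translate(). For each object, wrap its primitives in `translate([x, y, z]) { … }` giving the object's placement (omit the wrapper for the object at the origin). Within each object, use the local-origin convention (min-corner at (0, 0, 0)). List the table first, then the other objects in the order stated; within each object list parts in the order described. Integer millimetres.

translate([0, 0, 699]) cube([1361, 778, 33]);
translate([84, 84, 0]) cylinder(h = 699, r = 43);
translate([1277, 84, 0]) cylinder(h = 699, r = 43);
translate([84, 694, 0]) cylinder(h = 699, r = 43);
translate([1277, 694, 0]) cylinder(h = 699, r = 43);
translate([150, 317, 732]) {
  cube([94, 144, 1976]);
  translate([967, 0, 0]) cube([94, 144, 1976]);
  translate([0, 0, 1976]) cube([1061, 144, 93]);
}
translate([0, -577, 0]) {
  translate([0, 0, 730]) cube([1204, 557, 48]);
  translate([55, 55, 0]) cylinder(h = 730, r = 41);
  translate([1149, 55, 0]) cylinder(h = 730, r = 41);
  translate([55, 502, 0]) cylinder(h = 730, r = 41);
  translate([1149, 502, 0]) cylinder(h = 730, r = 41);
}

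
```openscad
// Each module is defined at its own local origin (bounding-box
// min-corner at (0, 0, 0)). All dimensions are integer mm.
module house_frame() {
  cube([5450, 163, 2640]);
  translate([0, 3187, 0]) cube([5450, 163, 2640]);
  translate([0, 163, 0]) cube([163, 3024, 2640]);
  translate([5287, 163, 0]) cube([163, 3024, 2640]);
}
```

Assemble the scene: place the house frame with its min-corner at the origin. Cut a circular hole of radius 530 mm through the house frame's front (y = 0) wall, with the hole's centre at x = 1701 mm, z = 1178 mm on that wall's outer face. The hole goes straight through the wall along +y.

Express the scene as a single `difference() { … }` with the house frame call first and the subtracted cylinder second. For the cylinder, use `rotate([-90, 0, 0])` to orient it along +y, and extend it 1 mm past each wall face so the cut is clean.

difference() {
  house_frame();
  translate([1701, -1, 1178]) rotate([-90, 0, 0]) cylinder(h = 165, r = 530);
}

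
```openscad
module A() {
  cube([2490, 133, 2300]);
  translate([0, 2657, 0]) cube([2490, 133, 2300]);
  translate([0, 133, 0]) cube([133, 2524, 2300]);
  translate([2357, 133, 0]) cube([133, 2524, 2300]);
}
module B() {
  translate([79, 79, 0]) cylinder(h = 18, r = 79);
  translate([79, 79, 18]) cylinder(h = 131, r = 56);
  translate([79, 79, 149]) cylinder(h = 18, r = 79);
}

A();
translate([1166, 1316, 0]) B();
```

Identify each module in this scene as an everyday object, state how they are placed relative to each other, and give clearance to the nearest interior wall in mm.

Clearances: x = 1033, y = 1183; minimum 1033 mm.

A is a house frame. B is a spool. The spool sits inside the house frame, centred. The clearance to the nearest interior wall is 1033 mm.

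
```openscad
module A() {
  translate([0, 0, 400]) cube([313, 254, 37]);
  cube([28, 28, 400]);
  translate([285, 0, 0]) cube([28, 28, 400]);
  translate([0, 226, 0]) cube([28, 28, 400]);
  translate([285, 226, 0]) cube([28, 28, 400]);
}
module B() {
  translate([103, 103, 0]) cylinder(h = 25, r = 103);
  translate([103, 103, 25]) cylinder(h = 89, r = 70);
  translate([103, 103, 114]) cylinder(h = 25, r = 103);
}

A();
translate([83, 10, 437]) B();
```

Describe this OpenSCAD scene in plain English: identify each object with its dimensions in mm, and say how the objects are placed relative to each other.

A is a four-legged stool. The seat is a 313×254×37 mm slab whose top surface is at z = 437 mm; four square legs, each 28×28 mm in cross-section, run from the floor (z = 0) to the underside of the seat, each flush with a corner of the seat.

B is a spool: two coaxial disc flanges of radius 103 mm and thickness 25 mm, joined by a core cylinder of radius 70 mm and height 89 mm. The lower flange rests on z = 0 and the three cylinders share a vertical axis.

The spool is on top of the stool.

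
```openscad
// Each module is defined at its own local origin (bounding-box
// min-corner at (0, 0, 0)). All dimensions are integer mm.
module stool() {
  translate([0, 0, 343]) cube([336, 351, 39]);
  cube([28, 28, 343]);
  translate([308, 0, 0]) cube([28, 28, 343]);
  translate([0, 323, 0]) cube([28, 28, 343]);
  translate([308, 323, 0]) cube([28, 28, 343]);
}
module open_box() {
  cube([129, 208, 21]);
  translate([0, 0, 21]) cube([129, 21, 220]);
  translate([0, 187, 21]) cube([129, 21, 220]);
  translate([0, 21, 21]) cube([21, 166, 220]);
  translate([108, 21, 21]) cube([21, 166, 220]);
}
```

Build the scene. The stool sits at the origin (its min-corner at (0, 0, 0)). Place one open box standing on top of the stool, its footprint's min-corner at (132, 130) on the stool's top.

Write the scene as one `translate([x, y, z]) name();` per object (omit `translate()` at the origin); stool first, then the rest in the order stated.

stool();
translate([132, 130, 382]) open_box();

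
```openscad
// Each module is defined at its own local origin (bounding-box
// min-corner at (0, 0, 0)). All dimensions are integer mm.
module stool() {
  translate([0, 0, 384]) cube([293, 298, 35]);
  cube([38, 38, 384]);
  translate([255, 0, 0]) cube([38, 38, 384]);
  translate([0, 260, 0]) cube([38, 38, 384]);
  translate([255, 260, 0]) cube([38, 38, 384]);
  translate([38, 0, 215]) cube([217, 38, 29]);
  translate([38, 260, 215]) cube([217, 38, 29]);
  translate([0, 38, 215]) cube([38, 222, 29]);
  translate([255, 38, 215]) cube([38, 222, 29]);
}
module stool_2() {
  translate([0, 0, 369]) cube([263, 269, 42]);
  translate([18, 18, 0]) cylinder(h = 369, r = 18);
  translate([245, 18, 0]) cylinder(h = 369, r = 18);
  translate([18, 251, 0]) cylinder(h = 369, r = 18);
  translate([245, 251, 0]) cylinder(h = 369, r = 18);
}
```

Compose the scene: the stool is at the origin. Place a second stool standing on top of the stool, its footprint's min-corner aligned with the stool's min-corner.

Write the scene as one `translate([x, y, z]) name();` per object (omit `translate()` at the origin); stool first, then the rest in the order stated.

stool();
translate([0, 0, 419]) stool_2();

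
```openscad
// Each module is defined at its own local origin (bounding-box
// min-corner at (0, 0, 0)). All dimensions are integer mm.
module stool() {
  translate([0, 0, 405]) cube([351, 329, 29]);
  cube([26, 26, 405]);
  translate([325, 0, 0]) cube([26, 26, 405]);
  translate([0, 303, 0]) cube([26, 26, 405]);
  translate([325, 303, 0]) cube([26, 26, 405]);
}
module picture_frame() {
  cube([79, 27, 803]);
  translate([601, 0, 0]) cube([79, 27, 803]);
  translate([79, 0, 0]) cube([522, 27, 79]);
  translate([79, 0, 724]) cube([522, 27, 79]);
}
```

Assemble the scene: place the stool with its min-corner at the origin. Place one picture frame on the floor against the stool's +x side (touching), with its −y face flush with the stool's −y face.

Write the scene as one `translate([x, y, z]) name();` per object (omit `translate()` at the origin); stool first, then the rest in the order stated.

stool();
translate([351, 0, 0]) picture_frame();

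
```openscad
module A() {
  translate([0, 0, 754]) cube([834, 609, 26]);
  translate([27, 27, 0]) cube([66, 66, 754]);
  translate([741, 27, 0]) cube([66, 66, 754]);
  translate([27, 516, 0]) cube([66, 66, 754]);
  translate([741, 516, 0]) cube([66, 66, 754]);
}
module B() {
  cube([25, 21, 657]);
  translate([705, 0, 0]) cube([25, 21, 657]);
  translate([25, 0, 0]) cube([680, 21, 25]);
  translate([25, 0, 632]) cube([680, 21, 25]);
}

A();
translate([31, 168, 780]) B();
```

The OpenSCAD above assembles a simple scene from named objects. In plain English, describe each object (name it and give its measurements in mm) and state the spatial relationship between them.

A is a rectangular dining table. The top is 834×609×26 mm with its upper surface at z = 780 mm. It stands on four 66×66 mm square legs, each inset 27 mm from the nearest pair of top edges, running from the floor to the underside of the top.

B is a rectangular picture frame lying in the x–z plane (depth along y). The opening is 680 mm wide (x) by 607 mm tall (z), surrounded by a border 25 mm wide on all four sides. The frame is 21 mm deep and is made of two full-height vertical stiles with two horizontal rails fitted between them.

The picture frame is on top of the table.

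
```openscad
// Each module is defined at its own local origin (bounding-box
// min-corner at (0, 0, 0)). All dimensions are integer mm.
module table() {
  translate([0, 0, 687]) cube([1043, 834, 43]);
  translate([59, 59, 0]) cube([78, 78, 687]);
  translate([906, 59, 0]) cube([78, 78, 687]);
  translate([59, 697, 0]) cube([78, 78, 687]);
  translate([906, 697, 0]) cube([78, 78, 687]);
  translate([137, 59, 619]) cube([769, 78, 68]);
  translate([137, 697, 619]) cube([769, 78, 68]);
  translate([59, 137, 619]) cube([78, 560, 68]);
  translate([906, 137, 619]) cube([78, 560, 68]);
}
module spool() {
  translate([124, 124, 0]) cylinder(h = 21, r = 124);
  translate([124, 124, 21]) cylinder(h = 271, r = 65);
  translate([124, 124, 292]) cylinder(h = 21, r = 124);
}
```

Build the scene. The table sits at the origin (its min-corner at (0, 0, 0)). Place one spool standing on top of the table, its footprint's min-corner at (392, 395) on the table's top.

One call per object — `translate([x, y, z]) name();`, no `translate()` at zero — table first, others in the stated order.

table();
translate([392, 395, 730]) spool();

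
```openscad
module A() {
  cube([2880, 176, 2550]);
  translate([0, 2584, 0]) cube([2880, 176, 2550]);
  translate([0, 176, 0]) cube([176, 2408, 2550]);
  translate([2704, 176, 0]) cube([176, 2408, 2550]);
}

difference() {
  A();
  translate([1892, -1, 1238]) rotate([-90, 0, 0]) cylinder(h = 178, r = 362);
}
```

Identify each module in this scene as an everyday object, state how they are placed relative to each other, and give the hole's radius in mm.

The subtracted cylinder has r = 362 mm.

A is a house frame. The house frame has a circular hole through its front wall. The hole's radius is 362 mm.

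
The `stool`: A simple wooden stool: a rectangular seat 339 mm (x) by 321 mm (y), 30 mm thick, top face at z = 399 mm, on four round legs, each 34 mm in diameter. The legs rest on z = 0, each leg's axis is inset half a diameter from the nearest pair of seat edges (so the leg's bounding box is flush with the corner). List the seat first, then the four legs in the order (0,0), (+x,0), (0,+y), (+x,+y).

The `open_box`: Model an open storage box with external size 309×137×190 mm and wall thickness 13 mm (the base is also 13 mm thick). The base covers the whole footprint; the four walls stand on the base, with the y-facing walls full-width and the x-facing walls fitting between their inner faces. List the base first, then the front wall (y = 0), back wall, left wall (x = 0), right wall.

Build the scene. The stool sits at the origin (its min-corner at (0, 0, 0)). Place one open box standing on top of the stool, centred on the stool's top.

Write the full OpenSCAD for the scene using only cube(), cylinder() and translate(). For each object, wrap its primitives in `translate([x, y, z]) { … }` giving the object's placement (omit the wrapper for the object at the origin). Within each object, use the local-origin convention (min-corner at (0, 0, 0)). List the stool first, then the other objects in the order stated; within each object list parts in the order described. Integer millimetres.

translate([0, 0, 369]) cube([339, 321, 30]);
translate([17, 17, 0]) cylinder(h = 369, r = 17);
translate([322, 17, 0]) cylinder(h = 369, r = 17);
translate([17, 304, 0]) cylinder(h = 369, r = 17);
translate([322, 304, 0]) cylinder(h = 369, r = 17);
translate([15, 92, 399]) {
  cube([309, 137, 13]);
  translate([0, 0, 13]) cube([309, 13, 177]);
  translate([0, 124, 13]) cube([309, 13, 177]);
  translate([0, 13, 13]) cube([13, 111, 177]);
  translate([296, 13, 13]) cube([13, 111, 177]);
}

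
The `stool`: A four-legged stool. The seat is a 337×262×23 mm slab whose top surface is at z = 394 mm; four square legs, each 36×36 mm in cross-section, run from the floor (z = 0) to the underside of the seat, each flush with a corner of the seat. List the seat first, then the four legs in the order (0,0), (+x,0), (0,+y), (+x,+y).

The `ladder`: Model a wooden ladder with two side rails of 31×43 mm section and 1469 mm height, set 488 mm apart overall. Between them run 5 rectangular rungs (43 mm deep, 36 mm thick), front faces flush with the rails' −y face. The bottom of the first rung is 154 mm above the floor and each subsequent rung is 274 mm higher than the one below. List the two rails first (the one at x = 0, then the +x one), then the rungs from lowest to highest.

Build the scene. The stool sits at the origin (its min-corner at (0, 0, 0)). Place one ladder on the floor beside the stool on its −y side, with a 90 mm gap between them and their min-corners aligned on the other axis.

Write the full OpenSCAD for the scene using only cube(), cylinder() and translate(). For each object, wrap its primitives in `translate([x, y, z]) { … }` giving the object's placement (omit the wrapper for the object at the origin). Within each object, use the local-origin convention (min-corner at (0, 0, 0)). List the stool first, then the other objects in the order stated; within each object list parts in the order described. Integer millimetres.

translate([0, 0, 371]) cube([337, 262, 23]);
cube([36, 36, 371]);
translate([301, 0, 0]) cube([36, 36, 371]);
translate([0, 226, 0]) cube([36, 36, 371]);
translate([301, 226, 0]) cube([36, 36, 371]);
translate([0, -133, 0]) {
  cube([31, 43, 1469]);
  translate([457, 0, 0]) cube([31, 43, 1469]);
  translate([31, 0, 154]) cube([426, 43, 36]);
  translate([31, 0, 428]) cube([426, 43, 36]);
  translate([31, 0, 702]) cube([426, 43, 36]);
  translate([31, 0, 976]) cube([426, 43, 36]);
  translate([31, 0, 1250]) cube([426, 43, 36]);
}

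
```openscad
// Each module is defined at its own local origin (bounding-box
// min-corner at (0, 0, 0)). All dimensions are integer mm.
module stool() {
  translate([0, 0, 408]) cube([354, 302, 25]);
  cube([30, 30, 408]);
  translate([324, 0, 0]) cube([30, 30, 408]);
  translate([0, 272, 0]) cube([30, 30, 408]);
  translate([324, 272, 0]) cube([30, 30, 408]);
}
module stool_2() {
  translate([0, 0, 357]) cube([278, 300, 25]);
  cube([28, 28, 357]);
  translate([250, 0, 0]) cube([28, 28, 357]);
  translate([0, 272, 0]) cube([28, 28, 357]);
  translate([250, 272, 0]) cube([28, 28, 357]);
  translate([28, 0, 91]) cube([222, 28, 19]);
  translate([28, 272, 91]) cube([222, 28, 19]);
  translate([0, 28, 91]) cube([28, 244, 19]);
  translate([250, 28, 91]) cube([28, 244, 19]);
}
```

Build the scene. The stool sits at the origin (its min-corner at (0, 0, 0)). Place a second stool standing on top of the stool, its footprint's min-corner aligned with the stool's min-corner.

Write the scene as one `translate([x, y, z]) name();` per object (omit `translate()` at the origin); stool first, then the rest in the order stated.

stool();
translate([0, 0, 433]) stool_2();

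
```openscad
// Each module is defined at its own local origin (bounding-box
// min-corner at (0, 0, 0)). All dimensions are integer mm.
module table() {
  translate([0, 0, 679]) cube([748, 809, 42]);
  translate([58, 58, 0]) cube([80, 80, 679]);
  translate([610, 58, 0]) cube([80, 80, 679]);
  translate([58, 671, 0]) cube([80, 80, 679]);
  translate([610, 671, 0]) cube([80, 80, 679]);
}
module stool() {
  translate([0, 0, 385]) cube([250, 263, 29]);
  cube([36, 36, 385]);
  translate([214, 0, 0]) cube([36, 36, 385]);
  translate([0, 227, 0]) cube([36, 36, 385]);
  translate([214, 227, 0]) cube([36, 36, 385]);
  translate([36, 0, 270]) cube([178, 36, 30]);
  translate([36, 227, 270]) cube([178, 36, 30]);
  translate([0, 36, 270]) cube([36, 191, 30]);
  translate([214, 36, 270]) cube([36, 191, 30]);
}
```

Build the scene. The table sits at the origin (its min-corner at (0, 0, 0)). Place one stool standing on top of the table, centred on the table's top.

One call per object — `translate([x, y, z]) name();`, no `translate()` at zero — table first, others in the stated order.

table();
translate([249, 273, 721]) stool();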